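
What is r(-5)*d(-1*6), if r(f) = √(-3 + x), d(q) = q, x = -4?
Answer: -6*I*√7 ≈ -15.875*I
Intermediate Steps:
r(f) = I*√7 (r(f) = √(-3 - 4) = √(-7) = I*√7)
r(-5)*d(-1*6) = (I*√7)*(-1*6) = (I*√7)*(-6) = -6*I*√7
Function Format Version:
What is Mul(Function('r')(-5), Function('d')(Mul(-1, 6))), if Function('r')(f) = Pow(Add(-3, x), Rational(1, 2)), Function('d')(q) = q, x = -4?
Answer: Mul(-6, I, Pow(7, Rational(1, 2))) ≈ Mul(-15.875, I)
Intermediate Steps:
Function('r')(f) = Mul(I, Pow(7, Rational(1, 2))) (Function('r')(f) = Pow(Add(-3, -4), Rational(1, 2)) = Pow(-7, Rational(1, 2)) = Mul(I, Pow(7, Rational(1, 2))))
Mul(Function('r')(-5), Function('d')(Mul(-1, 6))) = Mul(Mul(I, Pow(7, Rational(1, 2))), Mul(-1, 6)) = Mul(Mul(I, Pow(7, Rational(1, 2))), -6) = Mul(-6, I, Pow(7, Rational(1, 2)))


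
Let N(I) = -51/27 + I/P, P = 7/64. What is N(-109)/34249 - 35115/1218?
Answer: -124538251/4315374 ≈ -28.859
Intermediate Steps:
P = 7/64 (P = 7*(1/64) = 7/64 ≈ 0.10938)
N(I) = -17/9 + 64*I/7 (N(I) = -51/27 + I/(7/64) = -51*1/27 + I*(64/7) = -17/9 + 64*I/7)
N(-109)/34249 - 35115/1218 = (-17/9 + (64/7)*(-109))/34249 - 35115/1218 = (-17/9 - 6976/7)*(1/34249) - 35115*1/1218 = -62903/63*1/34249 - 11705/406 = -62903/2157687 - 11705/406 = -124538251/4315374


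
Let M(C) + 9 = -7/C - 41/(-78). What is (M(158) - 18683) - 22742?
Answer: -127656671/3081 ≈ -41434.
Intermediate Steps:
M(C) = -661/78 - 7/C (M(C) = -9 + (-7/C - 41/(-78)) = -9 + (-7/C - 41*(-1/78)) = -9 + (-7/C + 41/78) = -9 + (41/78 - 7/C) = -661/78 - 7/C)
(M(158) - 18683) - 22742 = ((-661/78 - 7/158) - 18683) - 22742 = (-26246/3081 - 18683) - 22742 = -57588569/3081 - 22742 = -127656671/3081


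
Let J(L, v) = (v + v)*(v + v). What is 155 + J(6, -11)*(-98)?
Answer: -47277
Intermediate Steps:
J(L, v) = 4*v² (J(L, v) = (2*v)*(2*v) = 4*v²)
155 + J(6, -11)*(-98) = 155 + (4*(-11)²)*(-98) = 155 + (4*121)*(-98) = 155 + 484*(-98) = 155 - 47432 = -47277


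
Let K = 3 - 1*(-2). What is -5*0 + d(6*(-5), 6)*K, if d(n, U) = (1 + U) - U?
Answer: 5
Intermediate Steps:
d(n, U) = 1
K = 5 (K = 3 + 2 = 5)
-5*0 + d(6*(-5), 6)*K = -5*0 + 1*5 = 0 + 5 = 5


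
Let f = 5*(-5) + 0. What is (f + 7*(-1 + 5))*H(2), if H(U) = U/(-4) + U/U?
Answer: 3/2 ≈ 1.5000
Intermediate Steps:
H(U) = 1 - U/4 (H(U) = U*(-¼) + 1 = -U/4 + 1 = 1 - U/4)
f = -25 (f = -25 + 0 = -25)
(f + 7*(-1 + 5))*H(2) = (-25 + 7*(-1 + 5))*(1 - ¼*2) = (-25 + 7*4)*(1 - ½) = (-25 + 28)*(½) = 3*(½) = 3/2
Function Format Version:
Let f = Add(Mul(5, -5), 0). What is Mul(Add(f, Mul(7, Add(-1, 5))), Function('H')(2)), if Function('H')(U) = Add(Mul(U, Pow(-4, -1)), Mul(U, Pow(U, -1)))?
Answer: Rational(3, 2) ≈ 1.5000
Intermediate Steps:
Function('H')(U) = Add(1, Mul(Rational(-1, 4), U)) (Function('H')(U) = Add(Mul(U, Rational(-1, 4)), 1) = Add(Mul(Rational(-1, 4), U), 1) = Add(1, Mul(Rational(-1, 4), U)))
f = -25 (f = Add(-25, 0) = -25)
Mul(Add(f, Mul(7, Add(-1, 5))), Function('H')(2)) = Mul(Add(-25, Mul(7, Add(-1, 5))), Add(1, Mul(Rational(-1, 4), 2))) = Mul(Add(-25, Mul(7, 4)), Add(1, Rational(-1, 2))) = Mul(Add(-25, 28), Rational(1, 2)) = Mul(3, Rational(1, 2)) = Rational(3, 2)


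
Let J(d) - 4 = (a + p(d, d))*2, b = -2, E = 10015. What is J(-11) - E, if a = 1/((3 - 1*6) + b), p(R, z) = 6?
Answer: -49997/5 ≈ -9999.4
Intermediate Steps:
a = -1/5 (a = 1/((3 - 1*6) - 2) = 1/((3 - 6) - 2) = 1/(-3 - 2) = 1/(-5) = -1/5 ≈ -0.20000)
J(d) = 78/5 (J(d) = 4 + (-1/5 + 6)*2 = 4 + (29/5)*2 = 4 + 58/5 = 78/5)
J(-11) - E = 78/5 - 1*10015 = 78/5 - 10015 = -49997/5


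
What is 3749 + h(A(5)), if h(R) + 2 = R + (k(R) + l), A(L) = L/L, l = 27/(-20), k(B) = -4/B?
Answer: 74853/20 ≈ 3742.6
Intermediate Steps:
l = -27/20 (l = 27*(-1/20) = -27/20 ≈ -1.3500)
A(L) = 1
h(R) = -67/20 + R - 4/R (h(R) = -2 + (R + (-4/R - 27/20)) = -2 + (R + (-27/20 - 4/R)) = -2 + (-27/20 + R - 4/R) = -67/20 + R - 4/R)
3749 + h(A(5)) = 3749 + (-67/20 + 1 - 4/1) = 3749 + (-67/20 + 1 - 4*1) = 3749 + (-67/20 + 1 - 4) = 3749 - 127/20 = 74853/20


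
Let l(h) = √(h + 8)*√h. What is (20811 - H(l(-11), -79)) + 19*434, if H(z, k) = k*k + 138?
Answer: 22678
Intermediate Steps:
l(h) = √h*√(8 + h) (l(h) = √(8 + h)*√h = √h*√(8 + h))
H(z, k) = 138 + k² (H(z, k) = k² + 138 = 138 + k²)
(20811 - H(l(-11), -79)) + 19*434 = (20811 - (138 + (-79)²)) + 19*434 = (20811 - (138 + 6241)) + 8246 = (20811 - 1*6379) + 8246 = (20811 - 6379) + 8246 = 14432 + 8246 = 22678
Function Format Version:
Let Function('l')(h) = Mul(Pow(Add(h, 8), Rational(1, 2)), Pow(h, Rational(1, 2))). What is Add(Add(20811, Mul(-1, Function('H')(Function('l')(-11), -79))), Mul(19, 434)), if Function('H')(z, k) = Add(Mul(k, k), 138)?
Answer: 22678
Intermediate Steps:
Function('l')(h) = Mul(Pow(h, Rational(1, 2)), Pow(Add(8, h), Rational(1, 2))) (Function('l')(h) = Mul(Pow(Add(8, h), Rational(1, 2)), Pow(h, Rational(1, 2))) = Mul(Pow(h, Rational(1, 2)), Pow(Add(8, h), Rational(1, 2))))
Function('H')(z, k) = Add(138, Pow(k, 2)) (Function('H')(z, k) = Add(Pow(k, 2), 138) = Add(138, Pow(k, 2)))
Add(Add(20811, Mul(-1, Function('H')(Function('l')(-11), -79))), Mul(19, 434)) = Add(Add(20811, Mul(-1, Add(138, Pow(-79, 2)))), Mul(19, 434)) = Add(Add(20811, Mul(-1, Add(138, 6241))), 8246) = Add(Add(20811, Mul(-1, 6379)), 8246) = Add(Add(20811, -6379), 8246) = Add(14432, 8246) = 22678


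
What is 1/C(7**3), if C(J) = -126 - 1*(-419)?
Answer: 1/293 ≈ 0.0034130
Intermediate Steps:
C(J) = 293 (C(J) = -126 + 419 = 293)
1/C(7**3) = 1/293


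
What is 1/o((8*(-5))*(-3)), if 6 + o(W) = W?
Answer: 1/114 ≈ 0.0087719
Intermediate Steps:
o(W) = -6 + W
1/o((8*(-5))*(-3)) = 1/(-6 + (8*(-5))*(-3)) = 1/(-6 - 40*(-3)) = 1/(-6 + 120) = 1/114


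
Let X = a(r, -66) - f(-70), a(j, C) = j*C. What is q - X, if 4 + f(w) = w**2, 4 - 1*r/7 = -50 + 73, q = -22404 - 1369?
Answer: -27655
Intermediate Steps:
q = -23773
r = -133 (r = 28 - 7*(-50 + 73) = 28 - 7*23 = 28 - 161 = -133)
a(j, C) = C*j
f(w) = -4 + w**2
X = 3882 (X = -66*(-133) - (-4 + (-70)**2) = 8778 - (-4 + 4900) = 8778 - 1*4896 = 8778 - 4896 = 3882)
q - X = -23773 - 1*3882 = -23773 - 3882 = -27655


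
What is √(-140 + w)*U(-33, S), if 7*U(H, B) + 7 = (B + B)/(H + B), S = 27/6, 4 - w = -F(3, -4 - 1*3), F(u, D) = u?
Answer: -139*I*√133/133 ≈ -12.053*I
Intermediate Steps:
w = 7 (w = 4 - (-1)*3 = 4 - 1*(-3) = 4 + 3 = 7)
S = 9/2 (S = 27*(⅙) = 9/2 ≈ 4.5000)
U(H, B) = -1 + 2*B/(7*(B + H)) (U(H, B) = -1 + ((B + B)/(H + B))/7 = -1 + ((2*B)/(B + H))/7 = -1 + (2*B/(B + H))/7 = -1 + 2*B/(7*(B + H)))
√(-140 + w)*U(-33, S) = √(-140 + 7)*((-1*(-33) - 5/7*9/2)/(9/2 - 33)) = √(-133)*((33 - 45/14)/(-57/2)) = (I*√133)*(-2/57*417/14) = (I*√133)*(-139/133) = -139*I*√133/133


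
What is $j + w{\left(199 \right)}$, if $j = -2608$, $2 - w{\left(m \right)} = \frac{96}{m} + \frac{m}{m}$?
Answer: $- \frac{518889}{199} \approx -2607.5$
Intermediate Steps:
$w{\left(m \right)} = 1 - \frac{96}{m}$ ($w{\left(m \right)} = 2 - \left(\frac{96}{m} + \frac{m}{m}\right) = 2 - \left(\frac{96}{m} + 1\right) = 2 - \left(1 + \frac{96}{m}\right) = 1 - \frac{96}{m}$)
$j + w{\left(199 \right)} = -2608 + \frac{-96 + 199}{199} = -2608 + \frac{1}{199} \cdot 103 = -2608 + \frac{103}{199} = - \frac{518889}{199}$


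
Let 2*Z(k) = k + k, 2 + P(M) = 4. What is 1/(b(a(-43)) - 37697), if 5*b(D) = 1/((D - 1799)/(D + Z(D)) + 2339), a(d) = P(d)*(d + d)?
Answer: -4032935/152029550351 ≈ -2.6527e-5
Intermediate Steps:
P(M) = 2 (P(M) = -2 + 4 = 2)
Z(k) = k (Z(k) = (k + k)/2 = (2*k)/2 = k)
a(d) = 4*d (a(d) = 2*(d + d) = 2*(2*d) = 4*d)
b(D) = 1/(5*(2339 + (-1799 + D)/(2*D))) (b(D) = 1/(5*((D - 1799)/(D + D) + 2339)) = 1/(5*((-1799 + D)/((2*D)) + 2339)) = 1/(5*((-1799 + D)*(1/(2*D)) + 2339)) = 1/(5*((-1799 + D)/(2*D) + 2339)) = 1/(5*(2339 + (-1799 + D)/(2*D))))
1/(b(a(-43)) - 37697) = 1/(2*(4*(-43))/(5*(-1799 + 4679*(4*(-43)))) - 37697) = 1/((⅖)*(-172)/(-1799 + 4679*(-172)) - 37697) = 1/((⅖)*(-172)/(-1799 - 804788) - 37697) = 1/((⅖)*(-172)/(-806587) - 37697) = 1/((⅖)*(-172)*(-1/806587) - 37697) = 1/(344/4032935 - 37697) = 1/(-152029550351/4032935) = -4032935/152029550351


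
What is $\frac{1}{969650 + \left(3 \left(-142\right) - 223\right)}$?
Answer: $\frac{1}{969001} \approx 1.032 \cdot 10^{-6}$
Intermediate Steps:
$\frac{1}{969650 + \left(3 \left(-142\right) - 223\right)} = \frac{1}{969650 - 649} = \frac{1}{969001}$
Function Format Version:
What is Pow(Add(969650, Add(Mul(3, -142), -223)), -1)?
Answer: Rational(1, 969001) ≈ 1.0320e-6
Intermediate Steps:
Pow(Add(969650, Add(Mul(3, -142), -223)), -1) = Pow(Add(969650, Add(-426, -223)), -1) = Pow(Add(969650, -649), -1) = Pow(969001, -1) = Rational(1, 969001)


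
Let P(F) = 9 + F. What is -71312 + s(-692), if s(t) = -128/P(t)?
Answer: -48705968/683 ≈ -71312.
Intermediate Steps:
s(t) = -128/(9 + t)
-71312 + s(-692) = -71312 - 128/(9 - 692) = -71312 - 128/(-683) = -71312 - 128*(-1/683) = -71312 + 128/683 = -48705968/683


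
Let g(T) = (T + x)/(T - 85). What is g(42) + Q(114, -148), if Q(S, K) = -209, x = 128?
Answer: -9157/43 ≈ -212.95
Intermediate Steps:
g(T) = (128 + T)/(-85 + T) (g(T) = (T + 128)/(T - 85) = (128 + T)/(-85 + T))
g(42) + Q(114, -148) = (128 + 42)/(-85 + 42) - 209 = 170/(-43) - 209 = -1/43*170 - 209 = -170/43 - 209 = -9157/43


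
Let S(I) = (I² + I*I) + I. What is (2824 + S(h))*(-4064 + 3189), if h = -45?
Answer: -5975375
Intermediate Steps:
S(I) = I + 2*I² (S(I) = (I² + I²) + I = 2*I² + I = I + 2*I²)
(2824 + S(h))*(-4064 + 3189) = (2824 - 45*(1 + 2*(-45)))*(-4064 + 3189) = (2824 - 45*(1 - 90))*(-875) = (2824 - 45*(-89))*(-875) = (2824 + 4005)*(-875) = 6829*(-875) = -5975375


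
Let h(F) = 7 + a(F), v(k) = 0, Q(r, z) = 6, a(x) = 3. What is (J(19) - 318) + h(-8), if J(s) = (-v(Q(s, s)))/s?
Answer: -308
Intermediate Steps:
h(F) = 10 (h(F) = 7 + 3 = 10)
J(s) = 0 (J(s) = (-1*0)/s = 0/s = 0)
(J(19) - 318) + h(-8) = (0 - 318) + 10 = -318 + 10 = -308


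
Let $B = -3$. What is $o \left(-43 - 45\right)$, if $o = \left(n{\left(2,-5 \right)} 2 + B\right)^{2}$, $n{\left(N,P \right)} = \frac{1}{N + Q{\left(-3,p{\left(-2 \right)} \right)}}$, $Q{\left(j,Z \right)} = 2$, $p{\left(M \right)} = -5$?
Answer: $-550$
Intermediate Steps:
$n{\left(N,P \right)} = \frac{1}{2 + N}$ ($n{\left(N,P \right)} = \frac{1}{N + 2} = \frac{1}{2 + N}$)
$o = \frac{25}{4}$ ($o = \left(\frac{1}{2 + 2} \cdot 2 - 3\right)^{2} = \left(\frac{1}{4} \cdot 2 - 3\right)^{2} = \left(\frac{1}{2} - 3\right)^{2} = \left(- \frac{5}{2}\right)^{2} = \frac{25}{4} \approx 6.25$)
$o \left(-43 - 45\right) = \frac{25 \left(-43 - 45\right)}{4} = \frac{25}{4} \left(-88\right) = -550$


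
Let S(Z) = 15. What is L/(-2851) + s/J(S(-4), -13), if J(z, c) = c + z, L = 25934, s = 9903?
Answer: 28181585/5702 ≈ 4942.4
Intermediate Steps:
L/(-2851) + s/J(S(-4), -13) = 25934/(-2851) + 9903/(-13 + 15) = 25934*(-1/2851) + 9903/2 = -25934/2851 + 9903*(1/2) = -25934/2851 + 9903/2 = 28181585/5702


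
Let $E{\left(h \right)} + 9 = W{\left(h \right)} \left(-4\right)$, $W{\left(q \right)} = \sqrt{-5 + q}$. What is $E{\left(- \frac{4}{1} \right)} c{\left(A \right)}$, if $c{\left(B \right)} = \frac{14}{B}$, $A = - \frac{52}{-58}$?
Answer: $- \frac{1827}{13} - \frac{2436 i}{13} \approx -140.54 - 187.38 i$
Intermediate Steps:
$E{\left(h \right)} = -9 - 4 \sqrt{-5 + h}$ ($E{\left(h \right)} = -9 + \sqrt{-5 + h} \left(-4\right) = -9 - 4 \sqrt{-5 + h}$)
$A = \frac{26}{29}$ ($A = \left(-52\right) \left(- \frac{1}{58}\right) = \frac{26}{29} \approx 0.89655$)
$E{\left(- \frac{4}{1} \right)} c{\left(A \right)} = \left(-9 - 4 \sqrt{-5 - \frac{4}{1}}\right) \frac{14}{\frac{26}{29}} = \left(-9 - 4 \sqrt{-5 - 4}\right) 14 \cdot \frac{29}{26} = \left(-9 - 4 \sqrt{-5 - 4}\right) \frac{203}{13} = \left(-9 - 4 \sqrt{-9}\right) \frac{203}{13} = \left(-9 - 4 \cdot 3 i\right) \frac{203}{13} = \left(-9 - 12 i\right) \frac{203}{13} = - \frac{1827}{13} - \frac{2436 i}{13}$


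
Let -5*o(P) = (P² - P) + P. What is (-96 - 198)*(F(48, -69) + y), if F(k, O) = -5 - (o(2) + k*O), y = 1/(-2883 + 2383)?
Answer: -243123153/250 ≈ -9.7249e+5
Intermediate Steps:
y = -1/500 (y = 1/(-500) = -1/500 ≈ -0.0020000)
o(P) = -P²/5 (o(P) = -((P² - P) + P)/5 = -P²/5)
F(k, O) = -21/5 - O*k (F(k, O) = -5 - (-⅕*2² + k*O) = -5 - (-⅕*4 + O*k) = -5 - (-⅘ + O*k) = -5 + (⅘ - O*k) = -21/5 - O*k)
(-96 - 198)*(F(48, -69) + y) = (-96 - 198)*((-21/5 - 1*(-69)*48) - 1/500) = -294*((-21/5 + 3312) - 1/500) = -294*(16539/5 - 1/500) = -294*1653899/500 = -243123153/250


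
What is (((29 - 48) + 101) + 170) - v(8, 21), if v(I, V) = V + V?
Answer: 210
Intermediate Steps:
v(I, V) = 2*V
(((29 - 48) + 101) + 170) - v(8, 21) = (((29 - 48) + 101) + 170) - 2*21 = ((-19 + 101) + 170) - 1*42 = (82 + 170) - 42 = 252 - 42 = 210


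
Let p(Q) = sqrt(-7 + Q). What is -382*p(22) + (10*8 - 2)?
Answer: 78 - 382*sqrt(15) ≈ -1401.5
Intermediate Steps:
-382*p(22) + (10*8 - 2) = -382*sqrt(-7 + 22) + (10*8 - 2) = -382*sqrt(15) + (80 - 2) = -382*sqrt(15) + 78 = 78 - 382*sqrt(15)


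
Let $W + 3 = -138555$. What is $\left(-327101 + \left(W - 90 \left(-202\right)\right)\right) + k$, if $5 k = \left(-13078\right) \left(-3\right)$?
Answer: $- \frac{2198161}{5} \approx -4.3963 \cdot 10^{5}$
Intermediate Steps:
$k = \frac{39234}{5}$ ($k = \frac{\left(-13078\right) \left(-3\right)}{5} = \frac{1}{5} \cdot 39234 = \frac{39234}{5} \approx 7846.8$)
$W = -138558$ ($W = -3 - 138555 = -138558$)
$\left(-327101 + \left(W - 90 \left(-202\right)\right)\right) + k = \left(-327101 - \left(138558 + 90 \left(-202\right)\right)\right) + \frac{39234}{5} = \left(-327101 - 120378\right) + \frac{39234}{5} = -447479 + \frac{39234}{5} = - \frac{2198161}{5}$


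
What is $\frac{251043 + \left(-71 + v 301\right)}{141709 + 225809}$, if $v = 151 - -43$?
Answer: $\frac{51561}{61253} \approx 0.84177$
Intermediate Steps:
$v = 194$ ($v = 151 + 43 = 194$)
$\frac{251043 + \left(-71 + v 301\right)}{141709 + 225809} = \frac{251043 + \left(-71 + 194 \cdot 301\right)}{141709 + 225809} = \frac{251043 + \left(-71 + 58394\right)}{367518} = \left(251043 + 58323\right) \frac{1}{367518} = 309366 \cdot \frac{1}{367518} = \frac{51561}{61253}$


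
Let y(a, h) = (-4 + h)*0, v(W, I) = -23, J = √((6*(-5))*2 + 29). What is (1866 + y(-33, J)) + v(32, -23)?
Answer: 1843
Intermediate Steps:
J = I*√31 (J = √(-30*2 + 29) = √(-60 + 29) = √(-31) = I*√31 ≈ 5.5678*I)
y(a, h) = 0
(1866 + y(-33, J)) + v(32, -23) = (1866 + 0) - 23 = 1866 - 23 = 1843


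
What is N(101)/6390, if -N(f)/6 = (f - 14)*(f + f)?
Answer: -5858/355 ≈ -16.501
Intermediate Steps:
N(f) = -12*f*(-14 + f) (N(f) = -6*(f - 14)*(f + f) = -6*(-14 + f)*2*f = -12*f*(-14 + f))
N(101)/6390 = (12*101*(14 - 1*101))/6390 = (12*101*(14 - 101))*(1/6390) = (12*101*(-87))*(1/6390) = -105444*1/6390 = -5858/355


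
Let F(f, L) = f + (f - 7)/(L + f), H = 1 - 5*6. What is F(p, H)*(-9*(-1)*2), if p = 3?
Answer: 738/13 ≈ 56.769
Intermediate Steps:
H = -29 (H = 1 - 30 = -29)
F(f, L) = f + (-7 + f)/(L + f)
F(p, H)*(-9*(-1)*2) = ((-7 + 3 + 3**2 - 29*3)/(-29 + 3))*(-9*(-1)*2) = ((-7 + 3 + 9 - 87)/(-26))*(9*2) = -1/26*(-82)*18 = (41/13)*18 = 738/13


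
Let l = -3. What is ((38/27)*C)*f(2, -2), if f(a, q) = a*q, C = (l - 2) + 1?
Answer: 608/27 ≈ 22.519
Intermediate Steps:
C = -4 (C = (-3 - 2) + 1 = -5 + 1 = -4)
((38/27)*C)*f(2, -2) = ((38/27)*(-4))*(2*(-2)) = ((38*(1/27))*(-4))*(-4) = ((38/27)*(-4))*(-4) = -152/27*(-4) = 608/27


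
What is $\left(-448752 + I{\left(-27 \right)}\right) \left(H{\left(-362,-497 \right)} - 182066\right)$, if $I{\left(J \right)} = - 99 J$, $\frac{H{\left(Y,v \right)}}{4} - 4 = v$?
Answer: $82095487002$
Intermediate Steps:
$H{\left(Y,v \right)} = 16 + 4 v$
$\left(-448752 + I{\left(-27 \right)}\right) \left(H{\left(-362,-497 \right)} - 182066\right) = \left(-448752 - -2673\right) \left(\left(16 + 4 \left(-497\right)\right) - 182066\right) = \left(-448752 + 2673\right) \left(\left(16 - 1988\right) - 182066\right) = - 446079 \left(-1972 - 182066\right) = \left(-446079\right) \left(-184038\right) = 82095487002$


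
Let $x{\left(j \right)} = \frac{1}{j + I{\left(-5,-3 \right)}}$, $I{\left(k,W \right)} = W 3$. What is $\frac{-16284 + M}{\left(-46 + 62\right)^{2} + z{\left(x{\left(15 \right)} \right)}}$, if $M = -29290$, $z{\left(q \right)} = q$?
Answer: $- \frac{273444}{1537} \approx -177.91$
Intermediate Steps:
$I{\left(k,W \right)} = 3 W$
$x{\left(j \right)} = \frac{1}{-9 + j}$ ($x{\left(j \right)} = \frac{1}{j + 3 \left(-3\right)} = \frac{1}{j - 9} = \frac{1}{-9 + j}$)
$\frac{-16284 + M}{\left(-46 + 62\right)^{2} + z{\left(x{\left(15 \right)} \right)}} = \frac{-16284 - 29290}{\left(-46 + 62\right)^{2} + \frac{1}{-9 + 15}} = - \frac{45574}{16^{2} + \frac{1}{6}} = - \frac{45574}{256 + \frac{1}{6}} = - \frac{45574}{\frac{1537}{6}} = \left(-45574\right) \frac{6}{1537} = - \frac{273444}{1537}$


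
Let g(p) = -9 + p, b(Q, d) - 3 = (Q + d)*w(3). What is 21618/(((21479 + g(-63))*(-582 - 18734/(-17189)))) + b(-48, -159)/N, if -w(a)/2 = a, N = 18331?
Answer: 129656380502649/1959167295469144 ≈ 0.066179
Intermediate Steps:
w(a) = -2*a
b(Q, d) = 3 - 6*Q - 6*d (b(Q, d) = 3 + (Q + d)*(-2*3) = 3 + (Q + d)*(-6) = 3 + (-6*Q - 6*d) = 3 - 6*Q - 6*d)
21618/(((21479 + g(-63))*(-582 - 18734/(-17189)))) + b(-48, -159)/N = 21618/(((21479 + (-9 - 63))*(-582 - 18734/(-17189)))) + (3 - 6*(-48) - 6*(-159))/18331 = 21618/(((21479 - 72)*(-582 - 18734*(-1/17189)))) + (3 + 288 + 954)*(1/18331) = 21618/((21407*(-582 + 18734/17189))) + 1245*(1/18331) = 21618/((21407*(-9985264/17189))) + 1245/18331 = 21618/(-213754546448/17189) + 1245/18331 = 21618*(-17189/213754546448) + 1245/18331 = -185795901/106877273224 + 1245/18331 = 129656380502649/1959167295469144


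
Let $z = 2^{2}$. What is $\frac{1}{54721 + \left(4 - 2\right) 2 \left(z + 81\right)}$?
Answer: $\frac{1}{55061} \approx 1.8162 \cdot 10^{-5}$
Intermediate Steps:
$z = 4$
$\frac{1}{54721 + \left(4 - 2\right) 2 \left(z + 81\right)} = \frac{1}{54721 + \left(4 - 2\right) 2 \left(4 + 81\right)} = \frac{1}{54721 + 2 \cdot 2 \cdot 85} = \frac{1}{54721 + 4 \cdot 85} = \frac{1}{54721 + 340} = \frac{1}{55061}$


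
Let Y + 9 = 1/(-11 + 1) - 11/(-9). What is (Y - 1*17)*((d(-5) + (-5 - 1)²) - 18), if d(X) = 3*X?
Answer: -2239/30 ≈ -74.633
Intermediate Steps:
Y = -709/90 (Y = -9 + (1/(-11 + 1) - 11/(-9)) = -9 + (1/(-10) - 11*(-1)/9) = -9 + (-⅒ - 1*(-11/9)) = -9 + (-⅒ + 11/9) = -9 + 101/90 = -709/90 ≈ -7.8778)
(Y - 1*17)*((d(-5) + (-5 - 1)²) - 18) = (-709/90 - 1*17)*((3*(-5) + (-5 - 1)²) - 18) = (-709/90 - 17)*((-15 + (-6)²) - 18) = -2239*((-15 + 36) - 18)/90 = -2239*(21 - 18)/90 = -2239/90*3 = -2239/30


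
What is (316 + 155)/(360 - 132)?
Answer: 157/76 ≈ 2.0658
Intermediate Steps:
(316 + 155)/(360 - 132) = 471/228 = 471*(1/228) = 157/76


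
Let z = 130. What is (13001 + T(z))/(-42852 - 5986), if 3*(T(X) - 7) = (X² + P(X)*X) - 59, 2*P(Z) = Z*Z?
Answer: -1154365/146514 ≈ -7.8789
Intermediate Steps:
P(Z) = Z²/2 (P(Z) = (Z*Z)/2 = Z²/2)
T(X) = -38/3 + X²/3 + X³/6 (T(X) = 7 + ((X² + (X²/2)*X) - 59)/3 = 7 + ((X² + X³/2) - 59)/3 = 7 + (-59 + X² + X³/2)/3 = 7 + (-59/3 + X²/3 + X³/6) = -38/3 + X²/3 + X³/6)
(13001 + T(z))/(-42852 - 5986) = (13001 + (-38/3 + (⅓)*130² + (⅙)*130³))/(-42852 - 5986) = (13001 + (-38/3 + (⅓)*16900 + (⅙)*2197000))/(-48838) = (13001 + (-38/3 + 16900/3 + 1098500/3))*(-1/48838) = (13001 + 1115362/3)*(-1/48838) = (1154365/3)*(-1/48838) = -1154365/146514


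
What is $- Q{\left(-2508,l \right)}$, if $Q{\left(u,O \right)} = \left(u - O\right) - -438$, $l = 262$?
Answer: $2332$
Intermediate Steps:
$Q{\left(u,O \right)} = 438 + u - O$ ($Q{\left(u,O \right)} = \left(u - O\right) + 438 = 438 + u - O$)
$- Q{\left(-2508,l \right)} = - (438 - 2508 - 262) = \left(-1\right) \left(-2332\right) = 2332$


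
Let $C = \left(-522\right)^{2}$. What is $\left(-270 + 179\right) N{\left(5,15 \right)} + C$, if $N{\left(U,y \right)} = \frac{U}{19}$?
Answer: $\frac{5176741}{19} \approx 2.7246 \cdot 10^{5}$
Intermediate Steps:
$N{\left(U,y \right)} = \frac{U}{19}$ ($N{\left(U,y \right)} = U \frac{1}{19} = \frac{U}{19}$)
$C = 272484$
$\left(-270 + 179\right) N{\left(5,15 \right)} + C = \left(-270 + 179\right) \frac{1}{19} \cdot 5 + 272484 = \left(-91\right) \frac{5}{19} + 272484 = - \frac{455}{19} + 272484 = \frac{5176741}{19}$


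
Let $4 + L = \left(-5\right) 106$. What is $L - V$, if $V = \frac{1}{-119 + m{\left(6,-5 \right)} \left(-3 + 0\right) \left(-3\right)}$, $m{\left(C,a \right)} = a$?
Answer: $- \frac{87575}{164} \approx -533.99$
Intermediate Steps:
$V = - \frac{1}{164}$ ($V = \frac{1}{-119 + - 5 \left(-3 + 0\right) \left(-3\right)} = \frac{1}{-119 + \left(-5\right) \left(-3\right) \left(-3\right)} = \frac{1}{-119 + 15 \left(-3\right)} = \frac{1}{-119 - 45} = \frac{1}{-164} = - \frac{1}{164} \approx -0.0060976$)
$L = -534$ ($L = -4 - 530 = -534$)
$L - V = -534 - - \frac{1}{164} = -534 + \frac{1}{164} = - \frac{87575}{164}$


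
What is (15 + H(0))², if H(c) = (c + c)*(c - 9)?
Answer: 225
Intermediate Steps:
H(c) = 2*c*(-9 + c) (H(c) = (2*c)*(-9 + c) = 2*c*(-9 + c))
(15 + H(0))² = (15 + 2*0*(-9 + 0))² = (15 + 2*0*(-9))² = (15 + 0)² = 15² = 225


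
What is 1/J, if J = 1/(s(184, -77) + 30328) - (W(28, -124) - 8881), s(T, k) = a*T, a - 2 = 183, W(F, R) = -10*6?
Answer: 64368/575514289 ≈ 0.00011184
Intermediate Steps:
W(F, R) = -60
a = 185 (a = 2 + 183 = 185)
s(T, k) = 185*T
J = 575514289/64368 (J = 1/(185*184 + 30328) - (-60 - 8881) = 1/(34040 + 30328) - 1*(-8941) = 1/64368 + 8941 = 575514289/64368 ≈ 8941.0)
1/J = 1/(575514289/64368) = 64368/575514289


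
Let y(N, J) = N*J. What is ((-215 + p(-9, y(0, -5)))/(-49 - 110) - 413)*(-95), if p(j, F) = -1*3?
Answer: 6217655/159 ≈ 39105.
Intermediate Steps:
y(N, J) = J*N
p(j, F) = -3
((-215 + p(-9, y(0, -5)))/(-49 - 110) - 413)*(-95) = ((-215 - 3)/(-49 - 110) - 413)*(-95) = (-218/(-159) - 413)*(-95) = (-218*(-1/159) - 413)*(-95) = (218/159 - 413)*(-95) = -65449/159*(-95) = 6217655/159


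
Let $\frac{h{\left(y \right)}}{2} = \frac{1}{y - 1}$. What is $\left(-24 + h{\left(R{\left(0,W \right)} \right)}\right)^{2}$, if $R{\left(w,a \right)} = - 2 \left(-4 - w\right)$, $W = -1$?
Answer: $\frac{27556}{49} \approx 562.37$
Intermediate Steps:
$R{\left(w,a \right)} = 8 + 2 w$
$h{\left(y \right)} = \frac{2}{-1 + y}$ ($h{\left(y \right)} = \frac{2}{y - 1} = \frac{2}{-1 + y}$)
$\left(-24 + h{\left(R{\left(0,W \right)} \right)}\right)^{2} = \left(-24 + \frac{2}{-1 + \left(8 + 2 \cdot 0\right)}\right)^{2} = \left(-24 + \frac{2}{-1 + \left(8 + 0\right)}\right)^{2} = \left(-24 + \frac{2}{-1 + 8}\right)^{2} = \left(-24 + \frac{2}{7}\right)^{2} = \left(- \frac{166}{7}\right)^{2} = \frac{27556}{49}$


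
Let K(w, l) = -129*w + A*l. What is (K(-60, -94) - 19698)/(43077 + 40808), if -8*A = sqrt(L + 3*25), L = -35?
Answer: -11958/83885 + 47*sqrt(10)/167770 ≈ -0.14167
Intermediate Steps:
A = -sqrt(10)/4 (A = -sqrt(-35 + 3*25)/8 = -sqrt(-35 + 75)/8 = -sqrt(10)/4 ≈ -0.79057)
K(w, l) = -129*w - l*sqrt(10)/4 (K(w, l) = -129*w + (-sqrt(10)/4)*l = -129*w - l*sqrt(10)/4)
(K(-60, -94) - 19698)/(43077 + 40808) = ((-129*(-60) - 1/4*(-94)*sqrt(10)) - 19698)/(43077 + 40808) = ((7740 + 47*sqrt(10)/2) - 19698)/83885 = (-11958 + 47*sqrt(10)/2)*(1/83885) = -11958/83885 + 47*sqrt(10)/167770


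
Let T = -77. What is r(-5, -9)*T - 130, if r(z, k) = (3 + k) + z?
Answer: 717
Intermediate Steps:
r(z, k) = 3 + k + z
r(-5, -9)*T - 130 = (3 - 9 - 5)*(-77) - 130 = -11*(-77) - 130 = 847 - 130 = 717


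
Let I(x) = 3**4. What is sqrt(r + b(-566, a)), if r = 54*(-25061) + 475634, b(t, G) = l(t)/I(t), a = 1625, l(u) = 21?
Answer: I*sqrt(71090439)/9 ≈ 936.83*I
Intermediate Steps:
I(x) = 81
b(t, G) = 7/27 (b(t, G) = 21/81 = 21*(1/81) = 7/27)
r = -877660 (r = -1353294 + 475634 = -877660)
sqrt(r + b(-566, a)) = sqrt(-877660 + 7/27) = sqrt(-23696813/27) = I*sqrt(71090439)/9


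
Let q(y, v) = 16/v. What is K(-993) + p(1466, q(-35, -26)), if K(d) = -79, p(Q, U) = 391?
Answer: 312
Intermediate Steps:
K(-993) + p(1466, q(-35, -26)) = -79 + 391 = 312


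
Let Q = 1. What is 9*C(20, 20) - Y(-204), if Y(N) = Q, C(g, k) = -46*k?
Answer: -8281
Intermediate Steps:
Y(N) = 1
9*C(20, 20) - Y(-204) = 9*(-46*20) - 1*1 = 9*(-920) - 1 = -8280 - 1 = -8281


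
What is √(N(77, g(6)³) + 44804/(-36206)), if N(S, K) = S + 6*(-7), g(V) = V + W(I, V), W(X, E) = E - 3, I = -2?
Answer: √11064607909/18103 ≈ 5.8106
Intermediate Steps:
W(X, E) = -3 + E
g(V) = -3 + 2*V (g(V) = V + (-3 + V) = -3 + 2*V)
N(S, K) = -42 + S (N(S, K) = S - 42 = -42 + S)
√(N(77, g(6)³) + 44804/(-36206)) = √((-42 + 77) + 44804/(-36206)) = √(35 + 44804*(-1/36206)) = √(35 - 22402/18103) = √(611203/18103) = √11064607909/18103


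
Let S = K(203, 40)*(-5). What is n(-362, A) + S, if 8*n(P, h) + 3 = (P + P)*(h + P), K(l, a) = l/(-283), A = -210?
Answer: 117205495/2264 ≈ 51769.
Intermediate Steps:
K(l, a) = -l/283 (K(l, a) = l*(-1/283) = -l/283)
n(P, h) = -3/8 + P*(P + h)/4 (n(P, h) = -3/8 + ((P + P)*(h + P))/8 = -3/8 + ((2*P)*(P + h))/8 = -3/8 + (2*P*(P + h))/8 = -3/8 + P*(P + h)/4)
S = 1015/283 (S = -1/283*203*(-5) = -203/283*(-5) = 1015/283 ≈ 3.5866)
n(-362, A) + S = (-3/8 + (¼)*(-362)² + (¼)*(-362)*(-210)) + 1015/283 = (-3/8 + (¼)*131044 + 19005) + 1015/283 = (-3/8 + 32761 + 19005) + 1015/283 = 414125/8 + 1015/283 = 117205495/2264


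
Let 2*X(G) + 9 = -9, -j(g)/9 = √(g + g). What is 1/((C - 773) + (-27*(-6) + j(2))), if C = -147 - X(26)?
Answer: -1/767 ≈ -0.0013038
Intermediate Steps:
j(g) = -9*√2*√g (j(g) = -9*√(g + g) = -9*√2*√g)
X(G) = -9 (X(G) = -9/2 + (½)*(-9) = -9/2 - 9/2 = -9)
C = -138 (C = -147 - 1*(-9) = -147 + 9 = -138)
1/((C - 773) + (-27*(-6) + j(2))) = 1/((-138 - 773) + (-27*(-6) - 9*√2*√2)) = 1/(-911 + (162 - 18)) = 1/(-911 + 144) = 1/(-767) = -1/767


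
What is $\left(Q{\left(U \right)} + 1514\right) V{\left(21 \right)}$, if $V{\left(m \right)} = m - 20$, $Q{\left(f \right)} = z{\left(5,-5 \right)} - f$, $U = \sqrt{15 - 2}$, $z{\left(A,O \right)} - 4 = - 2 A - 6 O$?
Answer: $1538 - \sqrt{13} \approx 1534.4$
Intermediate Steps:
$z{\left(A,O \right)} = 4 - 6 O - 2 A$ ($z{\left(A,O \right)} = 4 - \left(2 A + 6 O\right) = 4 - 6 O - 2 A$)
$U = \sqrt{13} \approx 3.6056$
$Q{\left(f \right)} = 24 - f$ ($Q{\left(f \right)} = \left(4 - -30 - 10\right) - f = \left(4 + 30 - 10\right) - f = 24 - f$)
$V{\left(m \right)} = -20 + m$
$\left(Q{\left(U \right)} + 1514\right) V{\left(21 \right)} = \left(\left(24 - \sqrt{13}\right) + 1514\right) \left(-20 + 21\right) = \left(1538 - \sqrt{13}\right) 1 = 1538 - \sqrt{13}$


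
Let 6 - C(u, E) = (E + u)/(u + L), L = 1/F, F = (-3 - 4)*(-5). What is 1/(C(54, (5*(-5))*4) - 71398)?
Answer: -1891/135000662 ≈ -1.4007e-5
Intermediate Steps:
F = 35 (F = -7*(-5) = 35)
L = 1/35 ≈ 0.028571
C(u, E) = 6 - (E + u)/(1/35 + u) (C(u, E) = 6 - (E + u)/(u + 1/35) = 6 - (E + u)/(1/35 + u))
1/(C(54, (5*(-5))*4) - 71398) = 1/((6 - 35*5*(-5)*4 + 175*54)/(1 + 35*54) - 71398) = 1/((6 - (-875)*4 + 9450)/(1 + 1890) - 71398) = 1/((6 - 35*(-100) + 9450)/1891 - 71398) = 1/((6 + 3500 + 9450)/1891 - 71398) = 1/((1/1891)*12956 - 71398) = 1/(12956/1891 - 71398) = 1/(-135000662/1891) = -1891/135000662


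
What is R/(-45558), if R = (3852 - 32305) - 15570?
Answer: 44023/45558 ≈ 0.96631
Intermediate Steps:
R = -44023 (R = -28453 - 15570 = -44023)
R/(-45558) = -44023/(-45558) = -44023*(-1/45558) = 44023/45558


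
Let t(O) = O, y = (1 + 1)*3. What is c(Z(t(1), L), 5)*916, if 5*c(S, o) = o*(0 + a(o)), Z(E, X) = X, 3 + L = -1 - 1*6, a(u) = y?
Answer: 5496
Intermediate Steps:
y = 6 (y = 2*3 = 6)
a(u) = 6
L = -10 (L = -3 + (-1 - 1*6) = -3 + (-1 - 6) = -3 - 7 = -10)
c(S, o) = 6*o/5 (c(S, o) = (o*(0 + 6))/5 = (o*6)/5 = (6*o)/5 = 6*o/5)
c(Z(t(1), L), 5)*916 = ((6/5)*5)*916 = 6*916 = 5496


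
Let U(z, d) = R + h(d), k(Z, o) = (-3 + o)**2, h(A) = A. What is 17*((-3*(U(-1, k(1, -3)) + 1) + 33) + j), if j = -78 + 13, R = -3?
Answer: -2278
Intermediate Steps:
j = -65
U(z, d) = -3 + d
17*((-3*(U(-1, k(1, -3)) + 1) + 33) + j) = 17*((-3*((-3 + (-3 - 3)**2) + 1) + 33) - 65) = 17*((-3*((-3 + (-6)**2) + 1) + 33) - 65) = 17*((-3*((-3 + 36) + 1) + 33) - 65) = 17*((-3*(33 + 1) + 33) - 65) = 17*((-3*34 + 33) - 65) = 17*((-102 + 33) - 65) = 17*(-69 - 65) = 17*(-134) = -2278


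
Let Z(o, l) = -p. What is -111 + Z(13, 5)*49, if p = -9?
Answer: 330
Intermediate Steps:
Z(o, l) = 9 (Z(o, l) = -1*(-9) = 9)
-111 + Z(13, 5)*49 = -111 + 9*49 = -111 + 441 = 330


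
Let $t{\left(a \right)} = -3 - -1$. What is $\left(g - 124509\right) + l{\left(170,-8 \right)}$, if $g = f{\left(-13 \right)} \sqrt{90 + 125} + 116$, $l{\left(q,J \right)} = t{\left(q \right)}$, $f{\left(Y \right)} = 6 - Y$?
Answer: $-124395 + 19 \sqrt{215} \approx -1.2412 \cdot 10^{5}$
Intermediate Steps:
$t{\left(a \right)} = -2$ ($t{\left(a \right)} = -3 + 1 = -2$)
$l{\left(q,J \right)} = -2$
$g = 116 + 19 \sqrt{215}$ ($g = \left(6 - -13\right) \sqrt{90 + 125} + 116 = \left(6 + 13\right) \sqrt{215} + 116 = 19 \sqrt{215} + 116 = 116 + 19 \sqrt{215} \approx 394.59$)
$\left(g - 124509\right) + l{\left(170,-8 \right)} = \left(\left(116 + 19 \sqrt{215}\right) - 124509\right) - 2 = \left(-124393 + 19 \sqrt{215}\right) - 2 = -124395 + 19 \sqrt{215}$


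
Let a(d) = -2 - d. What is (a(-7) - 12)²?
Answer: 49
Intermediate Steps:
(a(-7) - 12)² = ((-2 - 1*(-7)) - 12)² = ((-2 + 7) - 12)² = (5 - 12)² = (-7)² = 49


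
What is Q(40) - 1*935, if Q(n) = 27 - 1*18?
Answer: -926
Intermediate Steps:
Q(n) = 9 (Q(n) = 27 - 18 = 9)
Q(40) - 1*935 = 9 - 1*935 = 9 - 935 = -926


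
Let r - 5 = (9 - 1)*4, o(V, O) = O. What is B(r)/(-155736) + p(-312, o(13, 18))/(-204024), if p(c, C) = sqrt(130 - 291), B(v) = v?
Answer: -37/155736 - I*sqrt(161)/204024 ≈ -0.00023758 - 6.2192e-5*I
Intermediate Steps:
r = 37 (r = 5 + (9 - 1)*4 = 5 + 8*4 = 5 + 32 = 37)
p(c, C) = I*sqrt(161) (p(c, C) = sqrt(-161) = I*sqrt(161))
B(r)/(-155736) + p(-312, o(13, 18))/(-204024) = 37/(-155736) + (I*sqrt(161))/(-204024) = 37*(-1/155736) + (I*sqrt(161))*(-1/204024) = -37/155736 - I*sqrt(161)/204024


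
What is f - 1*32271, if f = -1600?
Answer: -33871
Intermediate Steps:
f - 1*32271 = -1600 - 1*32271 = -1600 - 32271 = -33871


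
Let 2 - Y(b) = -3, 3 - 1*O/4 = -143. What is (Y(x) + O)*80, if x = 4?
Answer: 47120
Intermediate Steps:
O = 584 (O = 12 - 4*(-143) = 12 + 572 = 584)
Y(b) = 5 (Y(b) = 2 - 1*(-3) = 2 + 3 = 5)
(Y(x) + O)*80 = (5 + 584)*80 = 589*80 = 47120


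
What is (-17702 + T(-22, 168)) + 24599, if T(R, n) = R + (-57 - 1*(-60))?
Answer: 6878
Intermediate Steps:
T(R, n) = 3 + R (T(R, n) = R + (-57 + 60) = R + 3 = 3 + R)
(-17702 + T(-22, 168)) + 24599 = (-17702 + (3 - 22)) + 24599 = (-17702 - 19) + 24599 = -17721 + 24599 = 6878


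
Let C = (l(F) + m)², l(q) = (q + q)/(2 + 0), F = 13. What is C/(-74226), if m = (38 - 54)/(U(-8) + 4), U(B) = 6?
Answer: -1083/618550 ≈ -0.0017509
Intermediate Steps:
l(q) = q (l(q) = (2*q)/2 = (2*q)*(½) = q)
m = -8/5 (m = (38 - 54)/(6 + 4) = -16/10 = -16*⅒ = -8/5 ≈ -1.6000)
C = 3249/25 (C = (13 - 8/5)² = (57/5)² = 3249/25 ≈ 129.96)
C/(-74226) = (3249/25)/(-74226) = (3249/25)*(-1/74226) = -1083/618550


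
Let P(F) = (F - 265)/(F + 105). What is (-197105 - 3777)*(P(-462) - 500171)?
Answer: 35869554202240/357 ≈ 1.0047e+11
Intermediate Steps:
P(F) = (-265 + F)/(105 + F)
(-197105 - 3777)*(P(-462) - 500171) = (-197105 - 3777)*((-265 - 462)/(105 - 462) - 500171) = -200882*(-727/(-357) - 500171) = -200882*(-1/357*(-727) - 500171) = -200882*(727/357 - 500171) = -200882*(-178560320/357) = 35869554202240/357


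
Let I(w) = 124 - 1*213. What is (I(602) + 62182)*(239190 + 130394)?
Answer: 22948579312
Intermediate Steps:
I(w) = -89 (I(w) = 124 - 213 = -89)
(I(602) + 62182)*(239190 + 130394) = (-89 + 62182)*(239190 + 130394) = 62093*369584 = 22948579312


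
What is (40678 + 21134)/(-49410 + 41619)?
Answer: -20604/2597 ≈ -7.9338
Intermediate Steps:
(40678 + 21134)/(-49410 + 41619) = 61812/(-7791) = 61812*(-1/7791) = -20604/2597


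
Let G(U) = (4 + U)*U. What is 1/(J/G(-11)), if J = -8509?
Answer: -77/8509 ≈ -0.0090492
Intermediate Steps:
G(U) = U*(4 + U)
1/(J/G(-11)) = 1/(-8509*(-1/(11*(4 - 11)))) = 1/(-8509/((-11*(-7)))) = 1/(-8509/77) = -77/8509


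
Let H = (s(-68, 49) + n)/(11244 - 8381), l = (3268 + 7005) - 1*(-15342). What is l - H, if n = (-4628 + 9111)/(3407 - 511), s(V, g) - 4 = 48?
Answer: 212380162445/8291248 ≈ 25615.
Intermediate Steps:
s(V, g) = 52 (s(V, g) = 4 + 48 = 52)
l = 25615 (l = 10273 + 15342 = 25615)
n = 4483/2896 ≈ 1.5480
H = 155075/8291248 (H = (52 + 4483/2896)/(11244 - 8381) = (155075/2896)/2863 = (155075/2896)*(1/2863) = 155075/8291248 ≈ 0.018703)
l - H = 25615 - 1*155075/8291248 = 25615 - 155075/8291248 = 212380162445/8291248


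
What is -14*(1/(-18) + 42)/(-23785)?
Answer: 1057/42813 ≈ 0.024689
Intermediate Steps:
-14*(1/(-18) + 42)/(-23785) = -14*(1*(-1/18) + 42)*(-1/23785) = -14*(-1/18 + 42)*(-1/23785) = -14*755/18*(-1/23785) = -5285/9*(-1/23785) = 1057/42813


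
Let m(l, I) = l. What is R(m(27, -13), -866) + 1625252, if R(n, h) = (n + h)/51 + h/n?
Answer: 745968395/459 ≈ 1.6252e+6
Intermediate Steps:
R(n, h) = h/51 + n/51 + h/n (R(n, h) = (h + n)*(1/51) + h/n = (h/51 + n/51) + h/n = h/51 + n/51 + h/n)
R(m(27, -13), -866) + 1625252 = (-866 + (1/51)*27*(-866 + 27))/27 + 1625252 = (-866 + (1/51)*27*(-839))/27 + 1625252 = (-866 - 7551/17)/27 + 1625252 = (1/27)*(-22273/17) + 1625252 = -22273/459 + 1625252 = 745968395/459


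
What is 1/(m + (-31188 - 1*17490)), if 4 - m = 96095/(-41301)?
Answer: -41301/2010188779 ≈ -2.0546e-5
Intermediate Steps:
m = 261299/41301 (m = 4 - 96095/(-41301) = 4 - 96095*(-1)/41301 = 4 - 1*(-96095/41301) = 4 + 96095/41301 = 261299/41301 ≈ 6.3267)
1/(m + (-31188 - 1*17490)) = 1/(261299/41301 + (-31188 - 1*17490)) = 1/(261299/41301 + (-31188 - 17490)) = 1/(261299/41301 - 48678) = 1/(-2010188779/41301) = -41301/2010188779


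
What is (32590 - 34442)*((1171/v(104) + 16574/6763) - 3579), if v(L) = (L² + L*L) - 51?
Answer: 966739720898440/145952303 ≈ 6.6237e+6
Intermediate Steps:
v(L) = -51 + 2*L² (v(L) = (L² + L²) - 51 = 2*L² - 51 = -51 + 2*L²)
(32590 - 34442)*((1171/v(104) + 16574/6763) - 3579) = (32590 - 34442)*((1171/(-51 + 2*104²) + 16574/6763) - 3579) = -1852*((1171/(-51 + 2*10816) + 16574*(1/6763)) - 3579) = -1852*((1171/(-51 + 21632) + 16574/6763) - 3579) = -1852*((1171/21581 + 16574/6763) - 3579) = -1852*(365602967/145952303 - 3579) = -1852*(-521997689470/145952303) = 966739720898440/145952303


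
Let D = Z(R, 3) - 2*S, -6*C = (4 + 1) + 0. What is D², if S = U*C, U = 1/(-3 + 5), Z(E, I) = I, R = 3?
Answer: 529/36 ≈ 14.694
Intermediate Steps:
C = -⅚ (C = -((4 + 1) + 0)/6 = -(5 + 0)/6 = -⅙*5 = -⅚ ≈ -0.83333)
U = ½ (U = 1/2 = ½ ≈ 0.50000)
S = -5/12 (S = (½)*(-⅚) = -5/12 ≈ -0.41667)
D = 23/6 (D = 3 - 2*(-5/12) = 3 + ⅚ = 23/6 ≈ 3.8333)
D² = (23/6)² = 529/36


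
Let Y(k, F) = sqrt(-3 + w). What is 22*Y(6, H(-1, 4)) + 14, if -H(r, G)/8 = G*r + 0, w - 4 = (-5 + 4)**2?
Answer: 14 + 22*sqrt(2) ≈ 45.113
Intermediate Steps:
w = 5 (w = 4 + (-5 + 4)**2 = 4 + (-1)**2 = 4 + 1 = 5)
H(r, G) = -8*G*r (H(r, G) = -8*(G*r + 0) = -8*G*r)
Y(k, F) = sqrt(2) (Y(k, F) = sqrt(-3 + 5) = sqrt(2))
22*Y(6, H(-1, 4)) + 14 = 22*sqrt(2) + 14 = 14 + 22*sqrt(2)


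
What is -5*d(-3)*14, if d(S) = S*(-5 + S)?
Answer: -1680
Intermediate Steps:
-5*d(-3)*14 = -(-15)*(-5 - 3)*14 = -(-15)*(-8)*14 = -5*24*14 = -120*14 = -1680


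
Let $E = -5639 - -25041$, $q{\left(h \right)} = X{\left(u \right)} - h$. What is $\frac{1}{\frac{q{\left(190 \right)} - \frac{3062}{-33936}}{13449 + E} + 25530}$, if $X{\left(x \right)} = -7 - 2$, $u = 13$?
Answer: $\frac{557415768}{14230821181939} \approx 3.917 \cdot 10^{-5}$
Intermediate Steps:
$X{\left(x \right)} = -9$
$q{\left(h \right)} = -9 - h$
$E = 19402$ ($E = -5639 + 25041 = 19402$)
$\frac{1}{\frac{q{\left(190 \right)} - \frac{3062}{-33936}}{13449 + E} + 25530} = \frac{1}{\frac{\left(-9 - 190\right) - \frac{3062}{-33936}}{13449 + 19402} + 25530} = \frac{1}{\frac{\left(-9 - 190\right) - - \frac{1531}{16968}}{32851} + 25530} = \frac{1}{\left(-199 + \frac{1531}{16968}\right) \frac{1}{32851} + 25530} = \frac{1}{\left(- \frac{3375101}{16968}\right) \frac{1}{32851} + 25530} = \frac{1}{- \frac{3375101}{557415768} + 25530} = \frac{1}{\frac{14230821181939}{557415768}} = \frac{557415768}{14230821181939}$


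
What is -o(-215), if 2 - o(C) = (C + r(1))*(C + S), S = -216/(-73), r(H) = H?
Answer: 3312360/73 ≈ 45375.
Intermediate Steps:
S = 216/73 (S = -216*(-1/73) = 216/73 ≈ 2.9589)
o(C) = 2 - (1 + C)*(216/73 + C) (o(C) = 2 - (C + 1)*(C + 216/73) = 2 - (1 + C)*(216/73 + C))
-o(-215) = -(-70/73 - 1*(-215)**2 - 289/73*(-215)) = -(-70/73 - 1*46225 + 62135/73) = -(-70/73 - 46225 + 62135/73) = -1*(-3312360/73) = 3312360/73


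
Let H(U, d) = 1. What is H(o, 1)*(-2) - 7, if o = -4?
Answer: -9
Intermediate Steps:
H(o, 1)*(-2) - 7 = 1*(-2) - 7 = -2 - 7 = -9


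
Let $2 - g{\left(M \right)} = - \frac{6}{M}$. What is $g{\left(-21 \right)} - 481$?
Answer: $- \frac{3355}{7} \approx -479.29$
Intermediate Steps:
$g{\left(M \right)} = 2 + \frac{6}{M}$ ($g{\left(M \right)} = 2 - - \frac{6}{M} = 2 + \frac{6}{M}$)
$g{\left(-21 \right)} - 481 = \left(2 + \frac{6}{-21}\right) - 481 = \left(2 + 6 \left(- \frac{1}{21}\right)\right) - 481 = \left(2 - \frac{2}{7}\right) - 481 = \frac{12}{7} - 481 = - \frac{3355}{7}$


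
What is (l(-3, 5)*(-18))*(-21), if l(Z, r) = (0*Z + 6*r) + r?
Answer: 13230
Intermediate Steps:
l(Z, r) = 7*r (l(Z, r) = (0 + 6*r) + r = 6*r + r = 7*r)
(l(-3, 5)*(-18))*(-21) = ((7*5)*(-18))*(-21) = (35*(-18))*(-21) = -630*(-21) = 13230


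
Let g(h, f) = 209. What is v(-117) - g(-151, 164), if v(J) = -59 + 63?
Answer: -205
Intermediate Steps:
v(J) = 4
v(-117) - g(-151, 164) = 4 - 1*209 = 4 - 209 = -205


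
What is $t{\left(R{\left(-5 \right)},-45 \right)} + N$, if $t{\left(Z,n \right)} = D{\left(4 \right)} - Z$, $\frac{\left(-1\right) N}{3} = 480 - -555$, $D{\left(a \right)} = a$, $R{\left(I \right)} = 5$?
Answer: $-3106$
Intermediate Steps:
$N = -3105$ ($N = - 3 \left(480 - -555\right) = - 3 \left(480 + 555\right) = \left(-3\right) 1035 = -3105$)
$t{\left(Z,n \right)} = 4 - Z$
$t{\left(R{\left(-5 \right)},-45 \right)} + N = \left(4 - 5\right) - 3105 = -1 - 3105 = -3106$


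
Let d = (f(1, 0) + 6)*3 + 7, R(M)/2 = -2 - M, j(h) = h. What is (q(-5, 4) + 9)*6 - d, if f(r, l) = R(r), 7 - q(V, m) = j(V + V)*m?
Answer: 329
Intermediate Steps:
R(M) = -4 - 2*M (R(M) = 2*(-2 - M) = -4 - 2*M)
q(V, m) = 7 - 2*V*m (q(V, m) = 7 - (V + V)*m = 7 - 2*V*m)
f(r, l) = -4 - 2*r
d = 7 (d = ((-4 - 2*1) + 6)*3 + 7 = ((-4 - 2) + 6)*3 + 7 = (-6 + 6)*3 + 7 = 0*3 + 7 = 0 + 7 = 7)
(q(-5, 4) + 9)*6 - d = ((7 - 2*(-5)*4) + 9)*6 - 1*7 = ((7 + 40) + 9)*6 - 7 = (47 + 9)*6 - 7 = 56*6 - 7 = 336 - 7 = 329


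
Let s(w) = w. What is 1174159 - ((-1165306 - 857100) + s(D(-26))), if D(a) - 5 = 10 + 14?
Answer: 3196536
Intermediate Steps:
D(a) = 29 (D(a) = 5 + (10 + 14) = 5 + 24 = 29)
1174159 - ((-1165306 - 857100) + s(D(-26))) = 1174159 - ((-1165306 - 857100) + 29) = 1174159 - (-2022406 + 29) = 1174159 - 1*(-2022377) = 1174159 + 2022377 = 3196536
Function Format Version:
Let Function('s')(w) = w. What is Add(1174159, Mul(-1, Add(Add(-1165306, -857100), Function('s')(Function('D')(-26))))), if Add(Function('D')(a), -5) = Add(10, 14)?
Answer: 3196536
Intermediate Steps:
Function('D')(a) = 29 (Function('D')(a) = Add(5, Add(10, 14)) = Add(5, 24) = 29)
Add(1174159, Mul(-1, Add(Add(-1165306, -857100), Function('s')(Function('D')(-26))))) = Add(1174159, Mul(-1, Add(Add(-1165306, -857100), 29))) = Add(1174159, Mul(-1, Add(-2022406, 29))) = Add(1174159, Mul(-1, -2022377)) = Add(1174159, 2022377) = 3196536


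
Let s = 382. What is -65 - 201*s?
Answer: -76847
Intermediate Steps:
-65 - 201*s = -65 - 201*382 = -65 - 76782 = -76847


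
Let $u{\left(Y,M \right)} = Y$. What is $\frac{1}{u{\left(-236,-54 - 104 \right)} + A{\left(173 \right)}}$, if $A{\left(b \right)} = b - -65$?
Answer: $\frac{1}{2} \approx 0.5$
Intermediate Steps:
$A{\left(b \right)} = 65 + b$ ($A{\left(b \right)} = b + 65 = 65 + b$)
$\frac{1}{u{\left(-236,-54 - 104 \right)} + A{\left(173 \right)}} = \frac{1}{-236 + \left(65 + 173\right)} = \frac{1}{-236 + 238} = \frac{1}{2}$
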